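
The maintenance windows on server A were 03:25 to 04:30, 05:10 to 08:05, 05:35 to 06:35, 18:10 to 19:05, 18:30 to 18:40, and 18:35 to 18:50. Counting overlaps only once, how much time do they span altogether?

4 h 55 min

Merged: 03:25–04:30, 05:10–08:05, 18:10–19:05.
Lengths: 1 h 5 min + 2 h 55 min + 55 min = 4 h 55 min.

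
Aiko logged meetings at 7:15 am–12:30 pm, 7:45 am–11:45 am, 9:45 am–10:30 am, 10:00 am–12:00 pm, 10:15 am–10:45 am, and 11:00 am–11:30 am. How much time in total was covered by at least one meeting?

5 h 15 min

Merged: 7:15 am–12:30 pm.
Length: 5 h 15 min.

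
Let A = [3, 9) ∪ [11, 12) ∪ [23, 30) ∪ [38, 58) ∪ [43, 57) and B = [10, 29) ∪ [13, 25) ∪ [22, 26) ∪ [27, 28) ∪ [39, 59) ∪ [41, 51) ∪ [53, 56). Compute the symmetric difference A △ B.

First set merges to [3, 9), [11, 12), [23, 30), [38, 58).
Second set merges to [10, 29), [39, 59).
A \ B = [3, 9), [29, 30), [38, 39).
B \ A = [10, 11), [12, 23), [58, 59).
Union of the two gives the symmetric difference.

[3, 9) ∪ [10, 11) ∪ [12, 23) ∪ [29, 30) ∪ [38, 39) ∪ [58, 59)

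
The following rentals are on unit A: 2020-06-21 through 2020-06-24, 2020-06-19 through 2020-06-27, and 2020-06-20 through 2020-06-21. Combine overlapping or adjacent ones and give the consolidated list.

2020-06-19 through 2020-06-27

Sort by start: 2020-06-19 through 2020-06-27, 2020-06-20 through 2020-06-21, 2020-06-21 through 2020-06-24.
2020-06-20 through 2020-06-21 overlaps/touches 2020-06-19 through 2020-06-27 → extend to 2020-06-19 through 2020-06-27.
2020-06-21 through 2020-06-24 overlaps/touches 2020-06-19 through 2020-06-27 → extend to 2020-06-19 through 2020-06-27.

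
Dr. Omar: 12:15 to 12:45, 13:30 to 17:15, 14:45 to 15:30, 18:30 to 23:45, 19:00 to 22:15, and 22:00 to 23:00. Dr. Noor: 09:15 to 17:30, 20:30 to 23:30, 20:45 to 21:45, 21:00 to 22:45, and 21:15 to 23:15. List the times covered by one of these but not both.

Merge the first list: 12:15–12:45, 13:30–17:15, 18:30–23:45.
Merge the second list: 09:15–17:30, 20:30–23:30.
Only in the first: 18:30–20:30, 23:30–23:45.
Only in the second: 09:15–12:15, 12:45–13:30, 17:15–17:30.
Together these are the periods covered by exactly one.

09:15–12:15, 12:45–13:30, 17:15–17:30, 18:30–20:30, 23:30–23:45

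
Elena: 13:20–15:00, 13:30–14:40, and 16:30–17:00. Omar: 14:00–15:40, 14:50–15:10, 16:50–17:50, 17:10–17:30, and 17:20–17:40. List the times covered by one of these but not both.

13:20–14:00, 15:00–15:40, 16:30–16:50, 17:00–17:50

Merge the first list: 13:20–15:00, 16:30–17:00.
Merge the second list: 14:00–15:40, 16:50–17:50.
A but not B: 13:20–14:00, 16:30–16:50.
B but not A: 15:00–15:40, 17:00–17:50.
Combining gives A △ B.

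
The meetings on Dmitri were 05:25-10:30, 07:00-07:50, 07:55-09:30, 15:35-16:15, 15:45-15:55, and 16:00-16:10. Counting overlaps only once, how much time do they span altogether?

5 h 45 min

Merged: 05:25–10:30, 15:35–16:15.
Lengths: 5 h 5 min + 40 min = 5 h 45 min.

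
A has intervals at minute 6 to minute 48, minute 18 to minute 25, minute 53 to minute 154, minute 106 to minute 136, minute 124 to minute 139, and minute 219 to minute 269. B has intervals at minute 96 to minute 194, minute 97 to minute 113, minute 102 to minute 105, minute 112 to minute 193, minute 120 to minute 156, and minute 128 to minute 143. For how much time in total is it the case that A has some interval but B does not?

135 minutes

First set merges to minute 6 to minute 48, minute 53 to minute 154, minute 219 to minute 269.
Second set merges to minute 96 to minute 194.
A \ B = minute 6 to minute 48, minute 53 to minute 96, minute 219 to minute 269.
Total: 42 minutes + 43 minutes + 50 minutes = 135 minutes.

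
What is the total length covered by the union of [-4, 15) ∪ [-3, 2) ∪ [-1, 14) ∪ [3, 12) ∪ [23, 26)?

Merged: [-4, 15), [23, 26).
Lengths: 19 + 3 = 22.

22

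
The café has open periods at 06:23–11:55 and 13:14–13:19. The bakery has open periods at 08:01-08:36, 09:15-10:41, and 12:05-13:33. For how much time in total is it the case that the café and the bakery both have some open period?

A ∩ B = 08:01-08:36, 09:15-10:41, 13:14-13:19.
Total: 35 min + 1 h 26 min + 5 min = 2 h 6 min.

2 h 6 min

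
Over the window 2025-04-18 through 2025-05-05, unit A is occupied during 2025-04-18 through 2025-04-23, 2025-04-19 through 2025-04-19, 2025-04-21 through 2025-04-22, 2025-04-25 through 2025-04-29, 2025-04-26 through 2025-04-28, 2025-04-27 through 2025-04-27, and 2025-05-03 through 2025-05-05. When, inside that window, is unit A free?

2025-04-24 through 2025-04-24, 2025-04-30 through 2025-05-02

After merging, the occupied span is 2025-04-18 through 2025-04-23, 2025-04-25 through 2025-04-29, 2025-05-03 through 2025-05-05.
Uncovered inside 2025-04-18 through 2025-05-05: 2025-04-24 through 2025-04-24, 2025-04-30 through 2025-05-02.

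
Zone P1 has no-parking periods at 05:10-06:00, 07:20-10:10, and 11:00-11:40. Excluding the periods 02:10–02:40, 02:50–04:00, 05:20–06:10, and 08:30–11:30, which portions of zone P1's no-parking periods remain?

05:10–05:20, 07:20–08:30, 11:30–11:40

05:10–06:00 with B removed leaves 05:10–05:20.
07:20–10:10 with B removed leaves 07:20–08:30.
11:00–11:40 with B removed leaves 11:30–11:40.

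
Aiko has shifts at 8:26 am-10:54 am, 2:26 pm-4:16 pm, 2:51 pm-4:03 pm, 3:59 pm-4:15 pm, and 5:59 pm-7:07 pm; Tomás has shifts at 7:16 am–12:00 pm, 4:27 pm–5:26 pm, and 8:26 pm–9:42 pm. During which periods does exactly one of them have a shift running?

7:16 am–8:26 am, 10:54 am–12:00 pm, 2:26 pm–4:16 pm, 4:27 pm–5:26 pm, 5:59 pm–7:07 pm, 8:26 pm–9:42 pm

First set merges to 8:26 am–10:54 am, 2:26 pm–4:16 pm, 5:59 pm–7:07 pm.
Only in the first: 2:26 pm–4:16 pm, 5:59 pm–7:07 pm.
Only in the second: 7:16 am–8:26 am, 10:54 am–12:00 pm, 4:27 pm–5:26 pm, 8:26 pm–9:42 pm.
Together these are the periods covered by exactly one.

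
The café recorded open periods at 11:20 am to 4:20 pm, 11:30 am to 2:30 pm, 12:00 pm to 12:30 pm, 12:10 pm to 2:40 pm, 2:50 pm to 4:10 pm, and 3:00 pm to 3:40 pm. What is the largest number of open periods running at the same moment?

At 12:10 pm, 4 of the intervals are simultaneously active.
No point has more.

4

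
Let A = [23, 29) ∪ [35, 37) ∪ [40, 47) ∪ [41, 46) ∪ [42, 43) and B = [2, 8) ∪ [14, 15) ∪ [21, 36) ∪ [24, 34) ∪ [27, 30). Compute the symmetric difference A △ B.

[2, 8) ∪ [14, 15) ∪ [21, 23) ∪ [29, 35) ∪ [36, 37) ∪ [40, 47)

First set merges to [23, 29), [35, 37), [40, 47).
Second set merges to [2, 8), [14, 15), [21, 36).
Only in the first: [36, 37), [40, 47).
Only in the second: [2, 8), [14, 15), [21, 23), [29, 35).
Together these are the periods covered by exactly one.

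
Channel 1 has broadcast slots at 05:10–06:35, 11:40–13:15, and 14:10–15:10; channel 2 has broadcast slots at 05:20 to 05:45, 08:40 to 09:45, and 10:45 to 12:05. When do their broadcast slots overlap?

05:10–06:35 overlaps B on 05:20–05:45.
11:40–13:15 overlaps B on 11:40–12:05.
14:10–15:10 falls entirely outside B.

05:20–05:45, 11:40–12:05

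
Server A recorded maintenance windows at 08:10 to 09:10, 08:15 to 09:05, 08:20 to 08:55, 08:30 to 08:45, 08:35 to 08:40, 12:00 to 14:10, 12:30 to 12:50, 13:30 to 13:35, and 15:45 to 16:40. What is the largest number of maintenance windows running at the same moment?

Walk the sorted start/end points keeping a running depth.
The depth first hits 5 at 08:35.

5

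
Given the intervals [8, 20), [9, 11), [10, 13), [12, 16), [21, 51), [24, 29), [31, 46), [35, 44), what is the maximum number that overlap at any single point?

3

Walk the sorted start/end points keeping a running depth.
The depth first hits 3 at 10.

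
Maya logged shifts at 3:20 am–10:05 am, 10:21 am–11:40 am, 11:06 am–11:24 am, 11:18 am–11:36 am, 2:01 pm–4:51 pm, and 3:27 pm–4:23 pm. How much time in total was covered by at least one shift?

10 h 54 min

Merged: 3:20 am-10:05 am, 10:21 am-11:40 am, 2:01 pm-4:51 pm.
Lengths: 6 h 45 min + 1 h 19 min + 2 h 50 min = 10 h 54 min.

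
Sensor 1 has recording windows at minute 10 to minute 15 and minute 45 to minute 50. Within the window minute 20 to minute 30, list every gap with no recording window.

minute 20 to minute 30

After merging, the occupied span is minute 10 to minute 15, minute 45 to minute 50.
Gaps within minute 20 to minute 30: minute 20 to minute 30.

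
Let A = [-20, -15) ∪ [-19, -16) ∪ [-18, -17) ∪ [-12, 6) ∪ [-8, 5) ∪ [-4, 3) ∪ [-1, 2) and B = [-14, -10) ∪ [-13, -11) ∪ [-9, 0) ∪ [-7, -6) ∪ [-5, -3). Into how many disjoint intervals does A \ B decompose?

Merge the first list: [-20, -15), [-12, 6).
Merge the second list: [-14, -10), [-9, 0).
A \ B = [-20, -15), [-10, -9), [0, 6).
That is 3 disjoint pieces.

3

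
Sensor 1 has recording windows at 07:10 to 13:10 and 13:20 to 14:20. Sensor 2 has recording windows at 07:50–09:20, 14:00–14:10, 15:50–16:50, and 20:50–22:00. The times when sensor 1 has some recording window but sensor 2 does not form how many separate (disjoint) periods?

A \ B = 07:10-07:50, 09:20-13:10, 13:20-14:00, 14:10-14:20.
That is 4 disjoint pieces.

4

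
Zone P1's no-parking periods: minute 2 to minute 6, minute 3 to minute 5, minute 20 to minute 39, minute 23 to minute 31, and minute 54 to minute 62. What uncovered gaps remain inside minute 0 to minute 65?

minute 0 to minute 2, minute 6 to minute 20, minute 39 to minute 54, minute 62 to minute 65

After merging, the occupied span is minute 2 to minute 6, minute 20 to minute 39, minute 54 to minute 62.
Uncovered inside minute 0 to minute 65: minute 0 to minute 2, minute 6 to minute 20, minute 39 to minute 54, minute 62 to minute 65.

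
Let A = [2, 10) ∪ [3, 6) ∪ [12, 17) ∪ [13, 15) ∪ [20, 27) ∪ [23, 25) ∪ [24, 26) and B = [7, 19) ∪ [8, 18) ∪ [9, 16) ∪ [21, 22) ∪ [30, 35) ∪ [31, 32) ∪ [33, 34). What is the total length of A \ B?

11

First set merges to [2, 10), [12, 17), [20, 27).
Second set merges to [7, 19), [21, 22), [30, 35).
A \ B = [2, 7), [20, 21), [22, 27).
Total: 5 + 1 + 5 = 11.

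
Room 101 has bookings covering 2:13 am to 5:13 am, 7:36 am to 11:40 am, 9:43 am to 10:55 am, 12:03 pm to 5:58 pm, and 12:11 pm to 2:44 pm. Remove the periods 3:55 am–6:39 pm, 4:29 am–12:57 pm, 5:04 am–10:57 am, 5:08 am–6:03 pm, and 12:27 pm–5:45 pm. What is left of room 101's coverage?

Merge the first list: 2:13 am-5:13 am, 7:36 am-11:40 am, 12:03 pm-5:58 pm.
Merge the second list: 3:55 am-6:39 pm.
2:13 am-5:13 am minus B → 2:13 am-3:55 am.
7:36 am-11:40 am: fully covered by B → removed.
12:03 pm-5:58 pm: fully covered by B → removed.

2:13 am-3:55 am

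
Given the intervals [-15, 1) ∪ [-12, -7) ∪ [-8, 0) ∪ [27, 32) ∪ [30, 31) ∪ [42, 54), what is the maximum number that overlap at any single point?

3

At -8, 3 of the intervals are simultaneously active.
No point has more.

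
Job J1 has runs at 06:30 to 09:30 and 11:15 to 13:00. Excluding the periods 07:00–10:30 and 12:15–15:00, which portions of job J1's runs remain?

06:30–09:30 with B removed leaves 06:30–07:00.
11:15–13:00 with B removed leaves 11:15–12:15.

06:30–07:00, 11:15–12:15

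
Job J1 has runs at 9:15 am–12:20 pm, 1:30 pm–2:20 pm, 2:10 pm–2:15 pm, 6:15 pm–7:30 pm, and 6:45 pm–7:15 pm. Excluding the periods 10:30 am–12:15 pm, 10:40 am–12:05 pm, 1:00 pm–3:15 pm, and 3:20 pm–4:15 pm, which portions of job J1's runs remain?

9:15 am–10:30 am, 12:15 pm–12:20 pm, 6:15 pm–7:30 pm

Merge the first list: 9:15 am–12:20 pm, 1:30 pm–2:20 pm, 6:15 pm–7:30 pm.
Merge the second list: 10:30 am–12:15 pm, 1:00 pm–3:15 pm, 3:20 pm–4:15 pm.
9:15 am–12:20 pm \ B = 9:15 am–10:30 am, 12:15 pm–12:20 pm.
1:30 pm–2:20 pm: entirely removed.
6:15 pm–7:30 pm: nothing removed.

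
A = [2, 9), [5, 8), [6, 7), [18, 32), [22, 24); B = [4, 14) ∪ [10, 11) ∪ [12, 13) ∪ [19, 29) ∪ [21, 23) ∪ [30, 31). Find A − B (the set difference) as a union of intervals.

[2, 4) ∪ [18, 19) ∪ [29, 30) ∪ [31, 32)

A, merged: [2, 9), [18, 32).
B, merged: [4, 14), [19, 29), [30, 31).
[2, 9) with B removed leaves [2, 4).
[18, 32) with B removed leaves [18, 19), [29, 30), [31, 32).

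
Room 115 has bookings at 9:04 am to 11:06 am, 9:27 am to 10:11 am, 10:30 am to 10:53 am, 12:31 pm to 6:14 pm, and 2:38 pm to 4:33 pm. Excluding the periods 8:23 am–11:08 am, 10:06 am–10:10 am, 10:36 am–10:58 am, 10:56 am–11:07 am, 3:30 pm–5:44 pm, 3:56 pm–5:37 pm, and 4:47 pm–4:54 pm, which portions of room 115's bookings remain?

Merge the first list: 9:04 am–11:06 am, 12:31 pm–6:14 pm.
Merge the second list: 8:23 am–11:08 am, 3:30 pm–5:44 pm.
9:04 am–11:06 am: fully covered by B → removed.
12:31 pm–6:14 pm minus B → 12:31 pm–3:30 pm, 5:44 pm–6:14 pm.

12:31 pm–3:30 pm, 5:44 pm–6:14 pm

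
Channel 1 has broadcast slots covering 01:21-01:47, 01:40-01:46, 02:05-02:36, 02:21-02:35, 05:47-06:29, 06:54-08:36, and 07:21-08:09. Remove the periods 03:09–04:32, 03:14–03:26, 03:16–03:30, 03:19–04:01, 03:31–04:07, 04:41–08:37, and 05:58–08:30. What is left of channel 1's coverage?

Merge the first list: 01:21–01:47, 02:05–02:36, 05:47–06:29, 06:54–08:36.
Merge the second list: 03:09–04:32, 04:41–08:37.
01:21–01:47: no B overlap → unchanged.
02:05–02:36: no B overlap → unchanged.
05:47–06:29: fully covered by B → removed.
06:54–08:36: fully covered by B → removed.

01:21–01:47, 02:05–02:36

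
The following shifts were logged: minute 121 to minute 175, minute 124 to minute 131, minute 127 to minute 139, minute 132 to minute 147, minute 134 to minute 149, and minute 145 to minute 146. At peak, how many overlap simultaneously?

4

Sweep endpoints in order; track running count of active intervals.
Peak of 4 reached at minute 134.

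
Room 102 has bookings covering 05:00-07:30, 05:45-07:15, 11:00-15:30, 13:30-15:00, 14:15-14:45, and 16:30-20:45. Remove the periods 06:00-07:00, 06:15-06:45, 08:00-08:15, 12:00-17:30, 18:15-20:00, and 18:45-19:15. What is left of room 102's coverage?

05:00-06:00, 07:00-07:30, 11:00-12:00, 17:30-18:15, 20:00-20:45

Merge the first list: 05:00-07:30, 11:00-15:30, 16:30-20:45.
Merge the second list: 06:00-07:00, 08:00-08:15, 12:00-17:30, 18:15-20:00.
05:00-07:30 \ B = 05:00-06:00, 07:00-07:30.
11:00-15:30 \ B = 11:00-12:00.
16:30-20:45 \ B = 17:30-18:15, 20:00-20:45.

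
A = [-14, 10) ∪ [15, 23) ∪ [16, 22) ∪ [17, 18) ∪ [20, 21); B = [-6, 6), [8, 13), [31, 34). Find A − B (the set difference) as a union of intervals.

[-14, -6) ∪ [6, 8) ∪ [15, 23)

A, merged: [-14, 10), [15, 23).
[-14, 10) minus B → [-14, -6), [6, 8).
[15, 23): no B overlap → unchanged.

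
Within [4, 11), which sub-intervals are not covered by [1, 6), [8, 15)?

The merged coverage is [1, 6), [8, 15).
Complement within [4, 11): [6, 8).

[6, 8)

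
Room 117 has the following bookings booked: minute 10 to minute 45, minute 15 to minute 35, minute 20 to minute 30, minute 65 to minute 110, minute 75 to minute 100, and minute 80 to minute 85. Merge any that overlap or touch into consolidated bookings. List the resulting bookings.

minute 10 to minute 45, minute 65 to minute 110

minute 15 to minute 35 overlaps/touches minute 10 to minute 45 → extend to minute 10 to minute 45.
minute 20 to minute 30 overlaps/touches minute 10 to minute 45 → extend to minute 10 to minute 45.
minute 65 to minute 110 is disjoint → start new block.
minute 75 to minute 100 overlaps/touches minute 65 to minute 110 → extend to minute 65 to minute 110.
minute 80 to minute 85 overlaps/touches minute 65 to minute 110 → extend to minute 65 to minute 110.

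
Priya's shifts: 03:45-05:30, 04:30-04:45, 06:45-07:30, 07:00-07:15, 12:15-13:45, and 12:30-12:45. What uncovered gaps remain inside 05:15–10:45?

05:30–06:45, 07:30–10:45

After merging, the occupied span is 03:45–05:30, 06:45–07:30, 12:15–13:45.
Uncovered inside 05:15–10:45: 05:30–06:45, 07:30–10:45.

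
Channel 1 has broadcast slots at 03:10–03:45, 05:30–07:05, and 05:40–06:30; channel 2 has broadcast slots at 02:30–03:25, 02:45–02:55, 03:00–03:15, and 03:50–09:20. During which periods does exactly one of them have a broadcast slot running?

Merge the first list: 03:10–03:45, 05:30–07:05.
Merge the second list: 02:30–03:25, 03:50–09:20.
A but not B: 03:25–03:45.
B but not A: 02:30–03:10, 03:50–05:30, 07:05–09:20.
Combining gives A △ B.

02:30–03:10, 03:25–03:45, 03:50–05:30, 07:05–09:20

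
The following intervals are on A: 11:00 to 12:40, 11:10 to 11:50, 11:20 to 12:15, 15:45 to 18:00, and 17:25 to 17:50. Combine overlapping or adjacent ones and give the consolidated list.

11:10–11:50 overlaps/touches 11:00–12:40 → extend to 11:00–12:40.
11:20–12:15 overlaps/touches 11:00–12:40 → extend to 11:00–12:40.
15:45–18:00 is disjoint → start new block.
17:25–17:50 overlaps/touches 15:45–18:00 → extend to 15:45–18:00.

11:00–12:40, 15:45–18:00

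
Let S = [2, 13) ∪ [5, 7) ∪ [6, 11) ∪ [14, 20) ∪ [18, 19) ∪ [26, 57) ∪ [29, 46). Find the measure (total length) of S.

48

Merged: [2, 13), [14, 20), [26, 57).
Lengths: 11 + 6 + 31 = 48.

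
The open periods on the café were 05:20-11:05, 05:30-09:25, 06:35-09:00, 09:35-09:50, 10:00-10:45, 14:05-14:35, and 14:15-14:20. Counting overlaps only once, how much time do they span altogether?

Merged: 05:20–11:05, 14:05–14:35.
Lengths: 5 h 45 min + 30 min = 6 h 15 min.

6 h 15 min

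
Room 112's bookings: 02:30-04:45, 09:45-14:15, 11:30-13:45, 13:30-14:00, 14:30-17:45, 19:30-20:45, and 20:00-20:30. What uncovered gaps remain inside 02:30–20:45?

04:45–09:45, 14:15–14:30, 17:45–19:30

The merged coverage is 02:30–04:45, 09:45–14:15, 14:30–17:45, 19:30–20:45.
Complement within 02:30–20:45: 04:45–09:45, 14:15–14:30, 17:45–19:30.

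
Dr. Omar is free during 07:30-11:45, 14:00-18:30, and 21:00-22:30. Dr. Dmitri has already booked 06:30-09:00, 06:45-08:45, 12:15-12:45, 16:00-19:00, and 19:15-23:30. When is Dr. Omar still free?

09:00–11:45, 14:00–16:00

Second set merges to 06:30–09:00, 12:15–12:45, 16:00–19:00, 19:15–23:30.
07:30–11:45 with B removed leaves 09:00–11:45.
14:00–18:30 with B removed leaves 14:00–16:00.
21:00–22:30 lies entirely inside B → drops out.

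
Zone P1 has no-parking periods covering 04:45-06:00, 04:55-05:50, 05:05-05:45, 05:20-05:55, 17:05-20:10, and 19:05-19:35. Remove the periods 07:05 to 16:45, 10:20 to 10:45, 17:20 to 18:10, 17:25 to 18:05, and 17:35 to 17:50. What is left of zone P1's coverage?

04:45–06:00, 17:05–17:20, 18:10–20:10

A, merged: 04:45–06:00, 17:05–20:10.
B, merged: 07:05–16:45, 17:20–18:10.
04:45–06:00 is untouched.
17:05–20:10 with B removed leaves 17:05–17:20, 18:10–20:10.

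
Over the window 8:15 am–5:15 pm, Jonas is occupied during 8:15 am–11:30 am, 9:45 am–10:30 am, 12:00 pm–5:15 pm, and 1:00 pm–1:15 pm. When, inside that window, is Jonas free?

After merging, the occupied span is 8:15 am-11:30 am, 12:00 pm-5:15 pm.
Complement within 8:15 am-5:15 pm: 11:30 am-12:00 pm.

11:30 am-12:00 pm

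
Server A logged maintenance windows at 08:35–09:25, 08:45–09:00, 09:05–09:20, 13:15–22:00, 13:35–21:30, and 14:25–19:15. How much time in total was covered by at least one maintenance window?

Merged: 08:35–09:25, 13:15–22:00.
Lengths: 50 min + 8 h 45 min = 9 h 35 min.

9 h 35 min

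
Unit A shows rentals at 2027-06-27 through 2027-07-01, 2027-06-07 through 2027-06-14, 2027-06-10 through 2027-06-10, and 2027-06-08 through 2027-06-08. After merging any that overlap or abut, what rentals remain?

2027-06-07 through 2027-06-14, 2027-06-27 through 2027-07-01

Sort by start: 2027-06-07 through 2027-06-14, 2027-06-08 through 2027-06-08, 2027-06-10 through 2027-06-10, 2027-06-27 through 2027-07-01.
2027-06-08 through 2027-06-08 overlaps/touches 2027-06-07 through 2027-06-14 → extend to 2027-06-07 through 2027-06-14.
2027-06-10 through 2027-06-10 overlaps/touches 2027-06-07 through 2027-06-14 → extend to 2027-06-07 through 2027-06-14.
2027-06-27 through 2027-07-01 is disjoint → start new block.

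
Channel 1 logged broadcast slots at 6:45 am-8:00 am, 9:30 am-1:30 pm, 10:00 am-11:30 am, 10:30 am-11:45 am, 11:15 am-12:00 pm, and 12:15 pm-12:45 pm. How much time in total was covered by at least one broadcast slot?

5 h 15 min

Merged: 6:45 am-8:00 am, 9:30 am-1:30 pm.
Lengths: 1 h 15 min + 4 h = 5 h 15 min.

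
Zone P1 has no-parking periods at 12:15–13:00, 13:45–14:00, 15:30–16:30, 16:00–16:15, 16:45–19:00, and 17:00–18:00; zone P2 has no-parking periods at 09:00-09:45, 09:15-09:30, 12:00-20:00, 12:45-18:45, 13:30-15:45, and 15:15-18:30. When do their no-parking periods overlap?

First set merges to 12:15–13:00, 13:45–14:00, 15:30–16:30, 16:45–19:00.
Second set merges to 09:00–09:45, 12:00–20:00.
12:15–13:00 ∩ B → 12:15–13:00.
13:45–14:00 ∩ B → 13:45–14:00.
15:30–16:30 ∩ B → 15:30–16:30.
16:45–19:00 ∩ B → 16:45–19:00.

12:15–13:00, 13:45–14:00, 15:30–16:30, 16:45–19:00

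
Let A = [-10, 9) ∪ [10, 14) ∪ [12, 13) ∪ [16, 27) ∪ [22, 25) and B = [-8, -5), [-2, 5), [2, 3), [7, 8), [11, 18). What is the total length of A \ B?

18

Merge the first list: [-10, 9), [10, 14), [16, 27).
Merge the second list: [-8, -5), [-2, 5), [7, 8), [11, 18).
A \ B = [-10, -8), [-5, -2), [5, 7), [8, 9), [10, 11), [18, 27).
Total: 2 + 3 + 2 + 1 + 1 + 9 = 18.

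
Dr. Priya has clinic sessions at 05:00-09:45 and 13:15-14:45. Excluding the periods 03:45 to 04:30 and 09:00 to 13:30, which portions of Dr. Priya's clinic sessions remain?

05:00-09:45 minus B → 05:00-09:00.
13:15-14:45 minus B → 13:30-14:45.

05:00-09:00, 13:30-14:45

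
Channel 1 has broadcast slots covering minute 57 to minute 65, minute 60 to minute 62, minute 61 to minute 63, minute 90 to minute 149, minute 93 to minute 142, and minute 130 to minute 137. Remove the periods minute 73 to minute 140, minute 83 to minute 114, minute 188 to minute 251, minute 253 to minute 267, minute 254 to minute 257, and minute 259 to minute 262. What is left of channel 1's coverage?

First set merges to minute 57 to minute 65, minute 90 to minute 149.
Second set merges to minute 73 to minute 140, minute 188 to minute 251, minute 253 to minute 267.
minute 57 to minute 65: nothing removed.
minute 90 to minute 149 \ B = minute 140 to minute 149.

minute 57 to minute 65, minute 140 to minute 149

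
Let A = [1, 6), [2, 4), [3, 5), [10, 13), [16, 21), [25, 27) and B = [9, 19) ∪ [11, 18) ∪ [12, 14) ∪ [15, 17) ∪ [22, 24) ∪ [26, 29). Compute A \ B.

First set merges to [1, 6), [10, 13), [16, 21), [25, 27).
Second set merges to [9, 19), [22, 24), [26, 29).
[1, 6) is untouched.
[10, 13) lies entirely inside B → drops out.
[16, 21) with B removed leaves [19, 21).
[25, 27) with B removed leaves [25, 26).

[1, 6) ∪ [19, 21) ∪ [25, 26)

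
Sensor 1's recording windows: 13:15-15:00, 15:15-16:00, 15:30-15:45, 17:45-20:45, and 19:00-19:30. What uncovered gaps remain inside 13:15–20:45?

15:00–15:15, 16:00–17:45

Covered (merged): 13:15–15:00, 15:15–16:00, 17:45–20:45.
Complement within 13:15–20:45: 15:00–15:15, 16:00–17:45.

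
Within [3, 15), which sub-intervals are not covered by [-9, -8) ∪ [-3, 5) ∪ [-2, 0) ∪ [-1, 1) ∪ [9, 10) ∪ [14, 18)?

Covered (merged): [-9, -8), [-3, 5), [9, 10), [14, 18).
Gaps within [3, 15): [5, 9), [10, 14).

[5, 9) ∪ [10, 14)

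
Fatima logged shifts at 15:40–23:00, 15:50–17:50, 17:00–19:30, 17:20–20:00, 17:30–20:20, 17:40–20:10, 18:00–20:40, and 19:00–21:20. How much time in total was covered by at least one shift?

7 h 20 min

Merged: 15:40–23:00.
Length: 7 h 20 min.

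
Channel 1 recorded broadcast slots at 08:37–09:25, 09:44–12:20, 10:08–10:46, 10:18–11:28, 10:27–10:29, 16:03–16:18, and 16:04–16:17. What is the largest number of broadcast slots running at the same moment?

Sweep endpoints in order; track running count of active intervals.
Peak of 4 reached at 10:27.

4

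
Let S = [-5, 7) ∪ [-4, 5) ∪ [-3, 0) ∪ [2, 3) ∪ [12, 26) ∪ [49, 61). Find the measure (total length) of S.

38

Merged: [-5, 7), [12, 26), [49, 61).
Lengths: 12 + 14 + 12 = 38.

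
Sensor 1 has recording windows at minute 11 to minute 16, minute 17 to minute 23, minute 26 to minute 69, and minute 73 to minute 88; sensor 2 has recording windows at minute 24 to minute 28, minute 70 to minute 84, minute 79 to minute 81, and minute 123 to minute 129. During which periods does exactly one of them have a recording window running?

Second set merges to minute 24 to minute 28, minute 70 to minute 84, minute 123 to minute 129.
A but not B: minute 11 to minute 16, minute 17 to minute 23, minute 28 to minute 69, minute 84 to minute 88.
B but not A: minute 24 to minute 26, minute 70 to minute 73, minute 123 to minute 129.
Combining gives A △ B.

minute 11 to minute 16, minute 17 to minute 23, minute 24 to minute 26, minute 28 to minute 69, minute 70 to minute 73, minute 84 to minute 88, minute 123 to minute 129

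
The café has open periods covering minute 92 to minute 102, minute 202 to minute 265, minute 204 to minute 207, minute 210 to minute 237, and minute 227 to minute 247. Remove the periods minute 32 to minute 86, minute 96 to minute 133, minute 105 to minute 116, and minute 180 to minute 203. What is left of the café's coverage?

First set merges to minute 92 to minute 102, minute 202 to minute 265.
Second set merges to minute 32 to minute 86, minute 96 to minute 133, minute 180 to minute 203.
minute 92 to minute 102 with B removed leaves minute 92 to minute 96.
minute 202 to minute 265 with B removed leaves minute 203 to minute 265.

minute 92 to minute 96, minute 203 to minute 265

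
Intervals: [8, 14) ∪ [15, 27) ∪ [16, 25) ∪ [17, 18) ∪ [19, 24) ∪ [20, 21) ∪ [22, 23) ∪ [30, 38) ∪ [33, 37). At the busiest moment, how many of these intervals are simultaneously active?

At 20, 4 of the intervals are simultaneously active.
No point has more.

4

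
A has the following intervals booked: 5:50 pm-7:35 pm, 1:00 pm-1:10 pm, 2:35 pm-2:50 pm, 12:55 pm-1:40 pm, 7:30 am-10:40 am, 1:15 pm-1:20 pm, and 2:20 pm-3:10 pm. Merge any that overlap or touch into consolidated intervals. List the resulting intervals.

7:30 am–10:40 am, 12:55 pm–1:40 pm, 2:20 pm–3:10 pm, 5:50 pm–7:35 pm

Sort by start: 7:30 am–10:40 am, 12:55 pm–1:40 pm, 1:00 pm–1:10 pm, 1:15 pm–1:20 pm, 2:20 pm–3:10 pm, 2:35 pm–2:50 pm, 5:50 pm–7:35 pm.
12:55 pm–1:40 pm is disjoint → start new block.
1:00 pm–1:10 pm overlaps/touches 12:55 pm–1:40 pm → extend to 12:55 pm–1:40 pm.
1:15 pm–1:20 pm overlaps/touches 12:55 pm–1:40 pm → extend to 12:55 pm–1:40 pm.
2:20 pm–3:10 pm is disjoint → start new block.
2:35 pm–2:50 pm overlaps/touches 2:20 pm–3:10 pm → extend to 2:20 pm–3:10 pm.
5:50 pm–7:35 pm is disjoint → start new block.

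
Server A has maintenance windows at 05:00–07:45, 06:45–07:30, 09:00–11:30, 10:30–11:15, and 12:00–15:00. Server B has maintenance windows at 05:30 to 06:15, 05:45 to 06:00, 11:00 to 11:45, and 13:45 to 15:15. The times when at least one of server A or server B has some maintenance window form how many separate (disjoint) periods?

Merge the first list: 05:00–07:45, 09:00–11:30, 12:00–15:00.
Merge the second list: 05:30–06:15, 11:00–11:45, 13:45–15:15.
A ∪ B = 05:00–07:45, 09:00–11:45, 12:00–15:15.
That is 3 disjoint pieces.

3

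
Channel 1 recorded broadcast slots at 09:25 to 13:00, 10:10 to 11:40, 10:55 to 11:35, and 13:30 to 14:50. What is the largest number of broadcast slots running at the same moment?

3

Walk the sorted start/end points keeping a running depth.
The depth first hits 3 at 10:55.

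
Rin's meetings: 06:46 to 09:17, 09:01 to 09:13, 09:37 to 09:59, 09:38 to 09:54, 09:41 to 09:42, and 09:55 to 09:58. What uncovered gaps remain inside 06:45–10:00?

06:45–06:46, 09:17–09:37, 09:59–10:00

After merging, the occupied span is 06:46–09:17, 09:37–09:59.
Gaps within 06:45–10:00: 06:45–06:46, 09:17–09:37, 09:59–10:00.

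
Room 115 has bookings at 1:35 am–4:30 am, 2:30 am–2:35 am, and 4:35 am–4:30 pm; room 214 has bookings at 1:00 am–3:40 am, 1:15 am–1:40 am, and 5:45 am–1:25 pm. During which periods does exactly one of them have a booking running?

Merge the first list: 1:35 am-4:30 am, 4:35 am-4:30 pm.
Merge the second list: 1:00 am-3:40 am, 5:45 am-1:25 pm.
A \ B = 3:40 am-4:30 am, 4:35 am-5:45 am, 1:25 pm-4:30 pm.
B \ A = 1:00 am-1:35 am.
Union of the two gives the symmetric difference.

1:00 am-1:35 am, 3:40 am-4:30 am, 4:35 am-5:45 am, 1:25 pm-4:30 pm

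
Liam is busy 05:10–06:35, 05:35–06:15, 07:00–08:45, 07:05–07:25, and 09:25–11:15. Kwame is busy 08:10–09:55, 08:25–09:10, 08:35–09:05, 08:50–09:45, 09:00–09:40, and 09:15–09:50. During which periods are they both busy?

A, merged: 05:10–06:35, 07:00–08:45, 09:25–11:15.
B, merged: 08:10–09:55.
05:10–06:35 falls entirely outside B.
07:00–08:45 overlaps B on 08:10–08:45.
09:25–11:15 overlaps B on 09:25–09:55.

08:10–08:45, 09:25–09:55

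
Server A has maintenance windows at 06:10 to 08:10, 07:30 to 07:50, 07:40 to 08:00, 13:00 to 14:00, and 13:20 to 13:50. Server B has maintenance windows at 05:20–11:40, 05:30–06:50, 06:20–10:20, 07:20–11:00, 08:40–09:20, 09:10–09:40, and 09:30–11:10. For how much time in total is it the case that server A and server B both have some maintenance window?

First set merges to 06:10–08:10, 13:00–14:00.
Second set merges to 05:20–11:40.
A ∩ B = 06:10–08:10.
Total: 2 h.

2 h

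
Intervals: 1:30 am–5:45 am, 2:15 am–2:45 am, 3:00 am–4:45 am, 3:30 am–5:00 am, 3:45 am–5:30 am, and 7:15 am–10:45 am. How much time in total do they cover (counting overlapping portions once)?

7 h 45 min

Merged: 1:30 am–5:45 am, 7:15 am–10:45 am.
Lengths: 4 h 15 min + 3 h 30 min = 7 h 45 min.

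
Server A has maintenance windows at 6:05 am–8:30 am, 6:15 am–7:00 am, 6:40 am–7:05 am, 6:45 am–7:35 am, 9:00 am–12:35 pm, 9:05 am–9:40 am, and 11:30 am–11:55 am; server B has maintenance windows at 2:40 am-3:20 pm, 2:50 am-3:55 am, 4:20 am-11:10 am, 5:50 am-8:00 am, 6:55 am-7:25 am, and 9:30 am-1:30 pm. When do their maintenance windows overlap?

6:05 am-8:30 am, 9:00 am-12:35 pm

Merge the first list: 6:05 am-8:30 am, 9:00 am-12:35 pm.
Merge the second list: 2:40 am-3:20 pm.
6:05 am-8:30 am meets the second set on 6:05 am-8:30 am.
9:00 am-12:35 pm meets the second set on 9:00 am-12:35 pm.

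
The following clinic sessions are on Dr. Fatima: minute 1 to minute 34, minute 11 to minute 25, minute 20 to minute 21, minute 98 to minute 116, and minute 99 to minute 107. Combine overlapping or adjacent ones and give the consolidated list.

minute 11 to minute 25 overlaps/touches minute 1 to minute 34 → extend to minute 1 to minute 34.
minute 20 to minute 21 overlaps/touches minute 1 to minute 34 → extend to minute 1 to minute 34.
minute 98 to minute 116 is disjoint → start new block.
minute 99 to minute 107 overlaps/touches minute 98 to minute 116 → extend to minute 98 to minute 116.

minute 1 to minute 34, minute 98 to minute 116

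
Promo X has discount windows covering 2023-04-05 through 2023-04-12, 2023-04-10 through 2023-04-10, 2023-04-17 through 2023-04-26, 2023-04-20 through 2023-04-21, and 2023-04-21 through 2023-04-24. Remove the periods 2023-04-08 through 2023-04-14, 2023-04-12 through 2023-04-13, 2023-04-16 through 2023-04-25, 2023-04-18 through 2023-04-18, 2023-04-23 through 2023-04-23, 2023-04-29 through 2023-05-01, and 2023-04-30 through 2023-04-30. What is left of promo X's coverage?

2023-04-05 through 2023-04-07, 2023-04-26 through 2023-04-26

A, merged: 2023-04-05 through 2023-04-12, 2023-04-17 through 2023-04-26.
B, merged: 2023-04-08 through 2023-04-14, 2023-04-16 through 2023-04-25, 2023-04-29 through 2023-05-01.
2023-04-05 through 2023-04-12 \ B = 2023-04-05 through 2023-04-07.
2023-04-17 through 2023-04-26 \ B = 2023-04-26 through 2023-04-26.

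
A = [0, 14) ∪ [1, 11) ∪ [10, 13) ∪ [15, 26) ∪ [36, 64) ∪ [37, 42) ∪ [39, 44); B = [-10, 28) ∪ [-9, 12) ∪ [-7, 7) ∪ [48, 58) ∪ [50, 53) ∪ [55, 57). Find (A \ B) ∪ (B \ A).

Merge the first list: [0, 14), [15, 26), [36, 64).
Merge the second list: [-10, 28), [48, 58).
A \ B = [36, 48), [58, 64).
B \ A = [-10, 0), [14, 15), [26, 28).
Union of the two gives the symmetric difference.

[-10, 0) ∪ [14, 15) ∪ [26, 28) ∪ [36, 48) ∪ [58, 64)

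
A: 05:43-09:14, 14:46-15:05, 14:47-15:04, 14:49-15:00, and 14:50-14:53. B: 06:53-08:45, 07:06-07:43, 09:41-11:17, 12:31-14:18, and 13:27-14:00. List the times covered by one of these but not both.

A, merged: 05:43–09:14, 14:46–15:05.
B, merged: 06:53–08:45, 09:41–11:17, 12:31–14:18.
A \ B = 05:43–06:53, 08:45–09:14, 14:46–15:05.
B \ A = 09:41–11:17, 12:31–14:18.
Union of the two gives the symmetric difference.

05:43–06:53, 08:45–09:14, 09:41–11:17, 12:31–14:18, 14:46–15:05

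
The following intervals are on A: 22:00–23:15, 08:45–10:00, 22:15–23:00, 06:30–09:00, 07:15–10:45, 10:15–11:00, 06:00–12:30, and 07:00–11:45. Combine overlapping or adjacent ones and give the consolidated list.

Sort by start: 06:00-12:30, 06:30-09:00, 07:00-11:45, 07:15-10:45, 08:45-10:00, 10:15-11:00, 22:00-23:15, 22:15-23:00.
06:30-09:00 overlaps/touches 06:00-12:30 → extend to 06:00-12:30.
07:00-11:45 overlaps/touches 06:00-12:30 → extend to 06:00-12:30.
07:15-10:45 overlaps/touches 06:00-12:30 → extend to 06:00-12:30.
08:45-10:00 overlaps/touches 06:00-12:30 → extend to 06:00-12:30.
10:15-11:00 overlaps/touches 06:00-12:30 → extend to 06:00-12:30.
22:00-23:15 is disjoint → start new block.
22:15-23:00 overlaps/touches 22:00-23:15 → extend to 22:00-23:15.

06:00-12:30, 22:00-23:15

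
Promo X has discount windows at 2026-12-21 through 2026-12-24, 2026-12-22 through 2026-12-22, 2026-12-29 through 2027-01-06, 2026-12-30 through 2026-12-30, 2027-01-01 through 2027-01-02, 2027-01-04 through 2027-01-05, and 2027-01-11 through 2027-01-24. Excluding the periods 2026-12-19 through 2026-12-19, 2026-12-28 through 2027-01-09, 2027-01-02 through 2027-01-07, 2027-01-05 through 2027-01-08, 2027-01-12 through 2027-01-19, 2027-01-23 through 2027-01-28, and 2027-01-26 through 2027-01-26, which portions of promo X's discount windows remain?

First set merges to 2026-12-21 through 2026-12-24, 2026-12-29 through 2027-01-06, 2027-01-11 through 2027-01-24.
Second set merges to 2026-12-19 through 2026-12-19, 2026-12-28 through 2027-01-09, 2027-01-12 through 2027-01-19, 2027-01-23 through 2027-01-28.
2026-12-21 through 2026-12-24 is untouched.
2026-12-29 through 2027-01-06 lies entirely inside B → drops out.
2027-01-11 through 2027-01-24 with B removed leaves 2027-01-11 through 2027-01-11, 2027-01-20 through 2027-01-22.

2026-12-21 through 2026-12-24, 2027-01-11 through 2027-01-11, 2027-01-20 through 2027-01-22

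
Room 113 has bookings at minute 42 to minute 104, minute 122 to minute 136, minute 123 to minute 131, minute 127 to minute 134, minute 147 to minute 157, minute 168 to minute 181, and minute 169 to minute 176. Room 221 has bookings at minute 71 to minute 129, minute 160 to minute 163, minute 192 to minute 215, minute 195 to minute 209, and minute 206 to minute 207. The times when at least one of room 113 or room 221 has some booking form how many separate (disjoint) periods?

5

Merge the first list: minute 42 to minute 104, minute 122 to minute 136, minute 147 to minute 157, minute 168 to minute 181.
Merge the second list: minute 71 to minute 129, minute 160 to minute 163, minute 192 to minute 215.
A ∪ B = minute 42 to minute 136, minute 147 to minute 157, minute 160 to minute 163, minute 168 to minute 181, minute 192 to minute 215.
That is 5 disjoint pieces.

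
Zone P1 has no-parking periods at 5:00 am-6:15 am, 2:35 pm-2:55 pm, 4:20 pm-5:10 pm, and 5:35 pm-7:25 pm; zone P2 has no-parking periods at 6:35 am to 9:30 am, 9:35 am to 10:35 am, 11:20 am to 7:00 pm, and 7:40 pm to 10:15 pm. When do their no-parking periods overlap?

5:00 am–6:15 am: no overlap with the second set.
2:35 pm–2:55 pm meets the second set on 2:35 pm–2:55 pm.
4:20 pm–5:10 pm meets the second set on 4:20 pm–5:10 pm.
5:35 pm–7:25 pm meets the second set on 5:35 pm–7:00 pm.

2:35 pm–2:55 pm, 4:20 pm–5:10 pm, 5:35 pm–7:00 pm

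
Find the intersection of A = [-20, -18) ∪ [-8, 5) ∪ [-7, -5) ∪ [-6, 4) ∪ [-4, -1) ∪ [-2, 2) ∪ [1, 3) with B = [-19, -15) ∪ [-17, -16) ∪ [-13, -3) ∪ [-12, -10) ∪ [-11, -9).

First set merges to [-20, -18), [-8, 5).
Second set merges to [-19, -15), [-13, -3).
[-20, -18) meets the second set on [-19, -18).
[-8, 5) meets the second set on [-8, -3).

[-19, -18) ∪ [-8, -3)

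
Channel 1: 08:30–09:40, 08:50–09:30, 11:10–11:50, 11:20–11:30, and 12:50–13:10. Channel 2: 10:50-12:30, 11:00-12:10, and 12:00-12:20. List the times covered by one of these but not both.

First set merges to 08:30–09:40, 11:10–11:50, 12:50–13:10.
Second set merges to 10:50–12:30.
A but not B: 08:30–09:40, 12:50–13:10.
B but not A: 10:50–11:10, 11:50–12:30.
Combining gives A △ B.

08:30–09:40, 10:50–11:10, 11:50–12:30, 12:50–13:10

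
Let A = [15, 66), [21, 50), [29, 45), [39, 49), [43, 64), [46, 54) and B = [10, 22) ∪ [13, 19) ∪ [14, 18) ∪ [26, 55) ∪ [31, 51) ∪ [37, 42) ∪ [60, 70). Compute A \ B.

A, merged: [15, 66).
B, merged: [10, 22), [26, 55), [60, 70).
[15, 66) \ B = [22, 26), [55, 60).

[22, 26) ∪ [55, 60)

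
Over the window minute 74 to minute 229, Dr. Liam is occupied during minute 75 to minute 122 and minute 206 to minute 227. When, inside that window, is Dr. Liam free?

The merged coverage is minute 75 to minute 122, minute 206 to minute 227.
Gaps within minute 74 to minute 229: minute 74 to minute 75, minute 122 to minute 206, minute 227 to minute 229.

minute 74 to minute 75, minute 122 to minute 206, minute 227 to minute 229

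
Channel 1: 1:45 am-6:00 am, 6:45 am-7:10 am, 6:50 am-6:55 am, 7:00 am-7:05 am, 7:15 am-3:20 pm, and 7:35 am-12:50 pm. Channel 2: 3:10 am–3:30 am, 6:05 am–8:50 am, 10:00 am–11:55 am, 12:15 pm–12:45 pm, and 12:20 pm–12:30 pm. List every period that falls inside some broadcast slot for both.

Merge the first list: 1:45 am-6:00 am, 6:45 am-7:10 am, 7:15 am-3:20 pm.
Merge the second list: 3:10 am-3:30 am, 6:05 am-8:50 am, 10:00 am-11:55 am, 12:15 pm-12:45 pm.
1:45 am-6:00 am meets the second set on 3:10 am-3:30 am.
6:45 am-7:10 am meets the second set on 6:45 am-7:10 am.
7:15 am-3:20 pm meets the second set on 7:15 am-8:50 am, 10:00 am-11:55 am, 12:15 pm-12:45 pm.

3:10 am-3:30 am, 6:45 am-7:10 am, 7:15 am-8:50 am, 10:00 am-11:55 am, 12:15 pm-12:45 pm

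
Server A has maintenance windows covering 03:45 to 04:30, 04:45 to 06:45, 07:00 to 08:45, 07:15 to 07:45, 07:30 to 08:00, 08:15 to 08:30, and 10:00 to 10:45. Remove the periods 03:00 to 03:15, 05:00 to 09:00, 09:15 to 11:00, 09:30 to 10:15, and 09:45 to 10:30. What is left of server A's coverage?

A, merged: 03:45–04:30, 04:45–06:45, 07:00–08:45, 10:00–10:45.
B, merged: 03:00–03:15, 05:00–09:00, 09:15–11:00.
03:45–04:30: no B overlap → unchanged.
04:45–06:45 minus B → 04:45–05:00.
07:00–08:45: fully covered by B → removed.
10:00–10:45: fully covered by B → removed.

03:45–04:30, 04:45–05:00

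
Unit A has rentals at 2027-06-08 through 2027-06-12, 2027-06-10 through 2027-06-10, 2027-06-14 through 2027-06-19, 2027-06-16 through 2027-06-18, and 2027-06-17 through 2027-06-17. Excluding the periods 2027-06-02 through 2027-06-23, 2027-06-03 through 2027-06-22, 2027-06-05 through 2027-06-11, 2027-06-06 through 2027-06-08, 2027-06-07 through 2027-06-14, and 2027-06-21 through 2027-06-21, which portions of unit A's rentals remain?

Merge the first list: 2027-06-08 through 2027-06-12, 2027-06-14 through 2027-06-19.
Merge the second list: 2027-06-02 through 2027-06-23.
2027-06-08 through 2027-06-12: fully covered by B → removed.
2027-06-14 through 2027-06-19: fully covered by B → removed.

none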